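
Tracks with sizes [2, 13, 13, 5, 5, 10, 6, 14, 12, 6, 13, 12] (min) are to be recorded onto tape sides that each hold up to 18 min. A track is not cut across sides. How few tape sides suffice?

Total = 14 + 13 + 13 + 13 + 12 + 12 + 10 + 6 + 6 + 5 + 5 + 2 = 111 min.
Lower bound: ⌈111/18⌉ = 7 tape sides.
A packing using 7 tape sides:
  side 1: 14 + 2 = 16
  side 2: 13 + 5 = 18
  side 3: 13 + 5 = 18
  side 4: 13 = 13
  side 5: 12 + 6 = 18
  side 6: 12 + 6 = 18
  side 7: 10 = 10
This matches the lower bound, so 7 is optimal.

7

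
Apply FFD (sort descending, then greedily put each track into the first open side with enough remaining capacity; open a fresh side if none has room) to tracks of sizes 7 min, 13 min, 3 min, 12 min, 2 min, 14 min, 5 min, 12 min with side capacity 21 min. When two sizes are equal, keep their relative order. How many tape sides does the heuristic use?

4

Sorted descending: 14, 13, 12, 12, 7, 5, 3, 2.
  14 → side 1 (new)  [load 14/21]
  13 → side 2 (new)  [load 13/21]
  12 → side 3 (new)  [load 12/21]
  12 → side 4 (new)  [load 12/21]
  7 → side 1  [load 21/21]
  5 → side 2  [load 18/21]
  3 → side 2  [load 21/21]
  2 → side 3  [load 14/21]
4 tape sides opened.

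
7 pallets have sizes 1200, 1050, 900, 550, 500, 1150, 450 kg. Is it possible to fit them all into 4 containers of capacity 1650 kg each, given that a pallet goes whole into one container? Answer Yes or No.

Yes

A valid assignment using 4 containers:
  container 1: 1200 + 450 = 1650
  container 2: 1150 + 500 = 1650
  container 3: 1050 + 550 = 1600
  container 4: 900 = 900
Every load is within 1650 kg, so 4 containers suffice.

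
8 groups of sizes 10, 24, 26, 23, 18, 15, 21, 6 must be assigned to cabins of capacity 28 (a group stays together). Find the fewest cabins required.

6

Total = 26 + 24 + 23 + 21 + 18 + 15 + 10 + 6 = 143.
Lower bound: ⌈143/28⌉ = 6 cabins.
A packing using 6 cabins:
  cabin 1: 26 = 26
  cabin 2: 24 = 24
  cabin 3: 23 = 23
  cabin 4: 21 + 6 = 27
  cabin 5: 18 + 10 = 28
  cabin 6: 15 = 15
This matches the lower bound, so 6 is optimal.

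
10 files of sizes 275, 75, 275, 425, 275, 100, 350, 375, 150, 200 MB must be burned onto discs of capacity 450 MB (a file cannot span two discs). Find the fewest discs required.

Total = 425 + 375 + 350 + 275 + 275 + 275 + 200 + 150 + 100 + 75 = 2500 MB.
Lower bound: ⌈2500/450⌉ = 6 discs.
A packing using 7 discs:
  disc 1: 425 = 425
  disc 2: 375 + 75 = 450
  disc 3: 350 + 100 = 450
  disc 4: 275 + 150 = 425
  disc 5: 275 = 275
  disc 6: 275 = 275
  disc 7: 200 = 200
No arrangement into 6 discs stays within capacity, so 7 is optimal.

7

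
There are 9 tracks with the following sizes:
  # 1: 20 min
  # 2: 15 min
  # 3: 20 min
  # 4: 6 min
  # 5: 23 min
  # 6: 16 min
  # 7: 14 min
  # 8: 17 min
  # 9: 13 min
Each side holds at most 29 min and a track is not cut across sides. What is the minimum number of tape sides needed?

Total = 23 + 20 + 20 + 17 + 16 + 15 + 14 + 13 + 6 = 144 min.
Lower bound: ⌈144/29⌉ = 5 tape sides.
Also, 6 tracks each exceed 29/2 min, and no two of those can share a side, so at least 6 tape sides are needed.
A packing using 6 tape sides:
  side 1: 23 + 6 = 29
  side 2: 20 = 20
  side 3: 20 = 20
  side 4: 17 = 17
  side 5: 16 + 13 = 29
  side 6: 15 + 14 = 29
This matches the lower bound, so 6 is optimal.

6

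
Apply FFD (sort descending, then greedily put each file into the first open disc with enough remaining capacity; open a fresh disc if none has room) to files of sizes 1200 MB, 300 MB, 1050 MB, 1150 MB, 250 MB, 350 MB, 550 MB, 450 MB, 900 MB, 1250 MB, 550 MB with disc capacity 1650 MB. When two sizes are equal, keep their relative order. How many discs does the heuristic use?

6

Sorted descending: 1250, 1200, 1150, 1050, 900, 550, 550, 450, 350, 300, 250.
  1250 → disc 1 (new)  [load 1250/1650]
  1200 → disc 2 (new)  [load 1200/1650]
  1150 → disc 3 (new)  [load 1150/1650]
  1050 → disc 4 (new)  [load 1050/1650]
  900 → disc 5 (new)  [load 900/1650]
  550 → disc 4  [load 1600/1650]
  550 → disc 5  [load 1450/1650]
  450 → disc 2  [load 1650/1650]
  350 → disc 1  [load 1600/1650]
  300 → disc 3  [load 1450/1650]
  250 → disc 6 (new)  [load 250/1650]
6 discs opened.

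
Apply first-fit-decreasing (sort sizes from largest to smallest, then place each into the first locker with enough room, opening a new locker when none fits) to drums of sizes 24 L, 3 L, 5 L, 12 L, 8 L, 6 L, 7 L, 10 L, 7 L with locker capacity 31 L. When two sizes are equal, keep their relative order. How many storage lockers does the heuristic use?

3

Sorted descending: 24, 12, 10, 8, 7, 7, 6, 5, 3.
  24 → locker 1 (new)  [load 24/31]
  12 → locker 2 (new)  [load 12/31]
  10 → locker 2  [load 22/31]
  8 → locker 2  [load 30/31]
  7 → locker 1  [load 31/31]
  7 → locker 3 (new)  [load 7/31]
  6 → locker 3  [load 13/31]
  5 → locker 3  [load 18/31]
  3 → locker 3  [load 21/31]
3 storage lockers opened.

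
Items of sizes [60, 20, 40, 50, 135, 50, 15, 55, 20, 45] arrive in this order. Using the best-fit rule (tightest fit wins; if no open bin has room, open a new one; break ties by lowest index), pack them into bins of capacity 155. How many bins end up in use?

  60 → bin 1 (new)  [load 60/155]
  20 → bin 1  [load 80/155]
  40 → bin 1  [load 120/155]
  50 → bin 2 (new)  [load 50/155]
  135 → bin 3 (new)  [load 135/155]
  50 → bin 2  [load 100/155]
  15 → bin 3  [load 150/155]
  55 → bin 2  [load 155/155]
  20 → bin 1  [load 140/155]
  45 → bin 4 (new)  [load 45/155]
4 bins opened.

4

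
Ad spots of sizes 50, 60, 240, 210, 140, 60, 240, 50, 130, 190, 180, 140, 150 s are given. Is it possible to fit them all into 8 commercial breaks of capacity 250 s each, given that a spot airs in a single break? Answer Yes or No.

Total = 1840 s; ⌈1840/250⌉ = 8.
9 ad spots each exceed half the capacity and cannot share a break, forcing at least 9 commercial breaks.
At least 9 commercial breaks are required, but only 8 are allowed.

No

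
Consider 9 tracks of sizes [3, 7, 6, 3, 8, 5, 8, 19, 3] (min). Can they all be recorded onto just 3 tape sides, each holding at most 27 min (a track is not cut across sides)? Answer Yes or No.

A valid assignment using 3 tape sides:
  side 1: 19 + 8 = 27
  side 2: 8 + 7 + 6 + 5 = 26
  side 3: 3 + 3 + 3 = 9
Every load is within 27 min, so 3 tape sides suffice.

Yes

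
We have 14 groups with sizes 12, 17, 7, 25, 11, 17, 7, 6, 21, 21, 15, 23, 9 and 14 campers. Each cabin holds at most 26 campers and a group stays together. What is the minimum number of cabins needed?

9

Total = 25 + 23 + 21 + 21 + 17 + 17 + 15 + 14 + 12 + 11 + 9 + 7 + 7 + 6 = 205 campers.
Lower bound: ⌈205/26⌉ = 8 cabins.
A packing using 9 cabins:
  cabin 1: 25 = 25
  cabin 2: 23 = 23
  cabin 3: 21 = 21
  cabin 4: 21 = 21
  cabin 5: 17 + 9 = 26
  cabin 6: 17 + 7 = 24
  cabin 7: 15 + 11 = 26
  cabin 8: 14 + 12 = 26
  cabin 9: 7 + 6 = 13
No arrangement into 8 cabins stays within capacity, so 9 is optimal.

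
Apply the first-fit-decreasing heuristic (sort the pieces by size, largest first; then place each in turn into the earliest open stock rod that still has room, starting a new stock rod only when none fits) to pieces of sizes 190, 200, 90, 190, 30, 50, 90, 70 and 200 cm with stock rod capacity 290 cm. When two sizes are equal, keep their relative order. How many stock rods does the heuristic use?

Sorted descending: 200, 200, 190, 190, 90, 90, 70, 50, 30.
  200 → stock rod 1 (new)  [load 200/290]
  200 → stock rod 2 (new)  [load 200/290]
  190 → stock rod 3 (new)  [load 190/290]
  190 → stock rod 4 (new)  [load 190/290]
  90 → stock rod 1  [load 290/290]
  90 → stock rod 2  [load 290/290]
  70 → stock rod 3  [load 260/290]
  50 → stock rod 4  [load 240/290]
  30 → stock rod 3  [load 290/290]
4 stock rods opened.

4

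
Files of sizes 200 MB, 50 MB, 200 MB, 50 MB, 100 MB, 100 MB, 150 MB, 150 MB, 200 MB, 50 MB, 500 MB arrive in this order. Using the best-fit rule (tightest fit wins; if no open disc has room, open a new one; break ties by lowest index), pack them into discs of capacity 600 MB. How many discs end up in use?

  200 → disc 1 (new)  [load 200/600]
  50 → disc 1  [load 250/600]
  200 → disc 1  [load 450/600]
  50 → disc 1  [load 500/600]
  100 → disc 1  [load 600/600]
  100 → disc 2 (new)  [load 100/600]
  150 → disc 2  [load 250/600]
  150 → disc 2  [load 400/600]
  200 → disc 2  [load 600/600]
  50 → disc 3 (new)  [load 50/600]
  500 → disc 3  [load 550/600]
3 discs opened.

3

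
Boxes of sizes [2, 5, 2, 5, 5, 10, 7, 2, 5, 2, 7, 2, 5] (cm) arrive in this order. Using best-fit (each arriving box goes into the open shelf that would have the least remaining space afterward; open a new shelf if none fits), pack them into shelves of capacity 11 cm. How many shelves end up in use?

6

  2 → shelf 1 (new)  [load 2/11]
  5 → shelf 1  [load 7/11]
  2 → shelf 1  [load 9/11]
  5 → shelf 2 (new)  [load 5/11]
  5 → shelf 2  [load 10/11]
  10 → shelf 3 (new)  [load 10/11]
  7 → shelf 4 (new)  [load 7/11]
  2 → shelf 1  [load 11/11]
  5 → shelf 5 (new)  [load 5/11]
  2 → shelf 4  [load 9/11]
  7 → shelf 6 (new)  [load 7/11]
  2 → shelf 4  [load 11/11]
  5 → shelf 5  [load 10/11]
6 shelves opened.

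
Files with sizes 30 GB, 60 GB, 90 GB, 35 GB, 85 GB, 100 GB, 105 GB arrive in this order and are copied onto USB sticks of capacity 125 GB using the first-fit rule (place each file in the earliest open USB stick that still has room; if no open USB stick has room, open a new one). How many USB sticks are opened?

  30 → USB stick 1 (new)  [load 30/125]
  60 → USB stick 1  [load 90/125]
  90 → USB stick 2 (new)  [load 90/125]
  35 → USB stick 1  [load 125/125]
  85 → USB stick 3 (new)  [load 85/125]
  100 → USB stick 4 (new)  [load 100/125]
  105 → USB stick 5 (new)  [load 105/125]
5 USB sticks opened.

5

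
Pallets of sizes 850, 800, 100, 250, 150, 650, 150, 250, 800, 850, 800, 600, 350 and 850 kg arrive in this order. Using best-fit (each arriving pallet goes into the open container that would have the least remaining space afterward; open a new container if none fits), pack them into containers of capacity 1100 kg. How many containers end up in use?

8

  850 → container 1 (new)  [load 850/1100]
  800 → container 2 (new)  [load 800/1100]
  100 → container 1  [load 950/1100]
  250 → container 2  [load 1050/1100]
  150 → container 1  [load 1100/1100]
  650 → container 3 (new)  [load 650/1100]
  150 → container 3  [load 800/1100]
  250 → container 3  [load 1050/1100]
  800 → container 4 (new)  [load 800/1100]
  850 → container 5 (new)  [load 850/1100]
  800 → container 6 (new)  [load 800/1100]
  600 → container 7 (new)  [load 600/1100]
  350 → container 7  [load 950/1100]
  850 → container 8 (new)  [load 850/1100]
8 containers opened.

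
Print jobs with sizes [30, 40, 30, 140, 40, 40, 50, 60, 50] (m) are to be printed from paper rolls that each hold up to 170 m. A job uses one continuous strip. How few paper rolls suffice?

Total = 140 + 60 + 50 + 50 + 40 + 40 + 40 + 30 + 30 = 480 m.
Lower bound: ⌈480/170⌉ = 3 paper rolls.
A packing using 3 paper rolls:
  roll 1: 140 + 30 = 170
  roll 2: 60 + 50 + 50 = 160
  roll 3: 40 + 40 + 40 + 30 = 150
This matches the lower bound, so 3 is optimal.

3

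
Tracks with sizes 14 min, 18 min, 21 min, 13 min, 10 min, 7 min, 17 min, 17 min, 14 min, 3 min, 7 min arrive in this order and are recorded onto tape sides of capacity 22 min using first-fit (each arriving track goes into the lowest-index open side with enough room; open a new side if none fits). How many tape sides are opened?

  14 → side 1 (new)  [load 14/22]
  18 → side 2 (new)  [load 18/22]
  21 → side 3 (new)  [load 21/22]
  13 → side 4 (new)  [load 13/22]
  10 → side 5 (new)  [load 10/22]
  7 → side 1  [load 21/22]
  17 → side 6 (new)  [load 17/22]
  17 → side 7 (new)  [load 17/22]
  14 → side 8 (new)  [load 14/22]
  3 → side 2  [load 21/22]
  7 → side 4  [load 20/22]
8 tape sides opened.

8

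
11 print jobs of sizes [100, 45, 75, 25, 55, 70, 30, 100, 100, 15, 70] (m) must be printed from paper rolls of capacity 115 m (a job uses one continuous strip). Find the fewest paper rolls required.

Total = 100 + 100 + 100 + 75 + 70 + 70 + 55 + 45 + 30 + 25 + 15 = 685 m.
Lower bound: ⌈685/115⌉ = 6 paper rolls.
A packing using 7 paper rolls:
  roll 1: 100 + 15 = 115
  roll 2: 100 = 100
  roll 3: 100 = 100
  roll 4: 75 + 30 = 105
  roll 5: 70 + 45 = 115
  roll 6: 70 + 25 = 95
  roll 7: 55 = 55
No arrangement into 6 paper rolls stays within capacity, so 7 is optimal.

7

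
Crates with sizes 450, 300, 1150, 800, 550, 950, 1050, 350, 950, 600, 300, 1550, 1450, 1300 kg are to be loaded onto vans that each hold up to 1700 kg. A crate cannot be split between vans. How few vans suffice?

Total = 1550 + 1450 + 1300 + 1150 + 1050 + 950 + 950 + 800 + 600 + 550 + 450 + 350 + 300 + 300 = 11750 kg.
Lower bound: ⌈11750/1700⌉ = 7 vans.
A packing using 8 vans:
  van 1: 1550 = 1550
  van 2: 1450 = 1450
  van 3: 1300 + 350 = 1650
  van 4: 1150 + 550 = 1700
  van 5: 1050 + 600 = 1650
  van 6: 950 + 450 + 300 = 1700
  van 7: 950 + 300 = 1250
  van 8: 800 = 800
No arrangement into 7 vans stays within capacity, so 8 is optimal.

8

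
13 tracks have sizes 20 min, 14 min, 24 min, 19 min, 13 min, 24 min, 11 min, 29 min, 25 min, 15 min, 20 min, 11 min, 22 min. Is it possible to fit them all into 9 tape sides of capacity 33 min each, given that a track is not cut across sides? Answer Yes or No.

A valid assignment using 9 tape sides:
  side 1: 29 = 29
  side 2: 25 = 25
  side 3: 24 = 24
  side 4: 24 = 24
  side 5: 22 + 11 = 33
  side 6: 20 + 13 = 33
  side 7: 20 + 11 = 31
  side 8: 19 + 14 = 33
  side 9: 15 = 15
Every load is within 33 min, so 9 tape sides suffice.

Yes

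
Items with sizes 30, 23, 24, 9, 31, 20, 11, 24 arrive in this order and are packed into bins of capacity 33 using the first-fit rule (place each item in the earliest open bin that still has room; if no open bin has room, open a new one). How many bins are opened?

6

  30 → bin 1 (new)  [load 30/33]
  23 → bin 2 (new)  [load 23/33]
  24 → bin 3 (new)  [load 24/33]
  9 → bin 2  [load 32/33]
  31 → bin 4 (new)  [load 31/33]
  20 → bin 5 (new)  [load 20/33]
  11 → bin 5  [load 31/33]
  24 → bin 6 (new)  [load 24/33]
6 bins opened.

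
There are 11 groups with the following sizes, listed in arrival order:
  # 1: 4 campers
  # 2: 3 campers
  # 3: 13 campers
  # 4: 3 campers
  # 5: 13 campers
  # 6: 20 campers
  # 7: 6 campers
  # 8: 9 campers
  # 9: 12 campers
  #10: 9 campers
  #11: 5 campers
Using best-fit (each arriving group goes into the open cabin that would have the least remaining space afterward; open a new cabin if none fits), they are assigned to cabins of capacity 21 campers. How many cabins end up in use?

5

  4 → cabin 1 (new)  [load 4/21]
  3 → cabin 1  [load 7/21]
  13 → cabin 1  [load 20/21]
  3 → cabin 2 (new)  [load 3/21]
  13 → cabin 2  [load 16/21]
  20 → cabin 3 (new)  [load 20/21]
  6 → cabin 4 (new)  [load 6/21]
  9 → cabin 4  [load 15/21]
  12 → cabin 5 (new)  [load 12/21]
  9 → cabin 5  [load 21/21]
  5 → cabin 2  [load 21/21]
5 cabins opened.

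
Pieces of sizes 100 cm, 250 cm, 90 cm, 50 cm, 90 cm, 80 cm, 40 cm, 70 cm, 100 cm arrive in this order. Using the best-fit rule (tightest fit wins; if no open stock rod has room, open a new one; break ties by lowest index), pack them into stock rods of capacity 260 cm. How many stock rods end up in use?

  100 → stock rod 1 (new)  [load 100/260]
  250 → stock rod 2 (new)  [load 250/260]
  90 → stock rod 1  [load 190/260]
  50 → stock rod 1  [load 240/260]
  90 → stock rod 3 (new)  [load 90/260]
  80 → stock rod 3  [load 170/260]
  40 → stock rod 3  [load 210/260]
  70 → stock rod 4 (new)  [load 70/260]
  100 → stock rod 4  [load 170/260]
4 stock rods opened.

4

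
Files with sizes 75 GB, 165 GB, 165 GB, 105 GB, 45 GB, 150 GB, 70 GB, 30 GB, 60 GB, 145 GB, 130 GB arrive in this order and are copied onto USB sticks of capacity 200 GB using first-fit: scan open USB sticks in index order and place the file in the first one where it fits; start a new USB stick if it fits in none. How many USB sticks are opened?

  75 → USB stick 1 (new)  [load 75/200]
  165 → USB stick 2 (new)  [load 165/200]
  165 → USB stick 3 (new)  [load 165/200]
  105 → USB stick 1  [load 180/200]
  45 → USB stick 4 (new)  [load 45/200]
  150 → USB stick 4  [load 195/200]
  70 → USB stick 5 (new)  [load 70/200]
  30 → USB stick 2  [load 195/200]
  60 → USB stick 5  [load 130/200]
  145 → USB stick 6 (new)  [load 145/200]
  130 → USB stick 7 (new)  [load 130/200]
7 USB sticks opened.

7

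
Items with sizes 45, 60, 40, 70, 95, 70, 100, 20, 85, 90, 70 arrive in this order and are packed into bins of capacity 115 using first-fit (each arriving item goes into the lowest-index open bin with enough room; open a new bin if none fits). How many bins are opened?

8

  45 → bin 1 (new)  [load 45/115]
  60 → bin 1  [load 105/115]
  40 → bin 2 (new)  [load 40/115]
  70 → bin 2  [load 110/115]
  95 → bin 3 (new)  [load 95/115]
  70 → bin 4 (new)  [load 70/115]
  100 → bin 5 (new)  [load 100/115]
  20 → bin 3  [load 115/115]
  85 → bin 6 (new)  [load 85/115]
  90 → bin 7 (new)  [load 90/115]
  70 → bin 8 (new)  [load 70/115]
8 bins opened.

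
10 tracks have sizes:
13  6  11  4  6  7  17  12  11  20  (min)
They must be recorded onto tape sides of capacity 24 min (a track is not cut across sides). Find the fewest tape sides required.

Total = 20 + 17 + 13 + 12 + 11 + 11 + 7 + 6 + 6 + 4 = 107 min.
Lower bound: ⌈107/24⌉ = 5 tape sides.
A packing using 5 tape sides:
  side 1: 20 + 4 = 24
  side 2: 17 + 7 = 24
  side 3: 13 + 11 = 24
  side 4: 12 + 11 = 23
  side 5: 6 + 6 = 12
This matches the lower bound, so 5 is optimal.

5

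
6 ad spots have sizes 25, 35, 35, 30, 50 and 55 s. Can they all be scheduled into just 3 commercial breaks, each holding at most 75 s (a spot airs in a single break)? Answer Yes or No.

No

Total = 230 s; ⌈230/75⌉ = 4.
At least 4 commercial breaks are required, but only 3 are allowed.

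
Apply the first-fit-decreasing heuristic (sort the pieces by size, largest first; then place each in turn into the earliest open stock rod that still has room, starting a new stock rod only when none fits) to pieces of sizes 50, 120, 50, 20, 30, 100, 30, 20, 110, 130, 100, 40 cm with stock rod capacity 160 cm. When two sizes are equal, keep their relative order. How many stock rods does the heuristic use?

6

Sorted descending: 130, 120, 110, 100, 100, 50, 50, 40, 30, 30, 20, 20.
  130 → stock rod 1 (new)  [load 130/160]
  120 → stock rod 2 (new)  [load 120/160]
  110 → stock rod 3 (new)  [load 110/160]
  100 → stock rod 4 (new)  [load 100/160]
  100 → stock rod 5 (new)  [load 100/160]
  50 → stock rod 3  [load 160/160]
  50 → stock rod 4  [load 150/160]
  40 → stock rod 2  [load 160/160]
  30 → stock rod 1  [load 160/160]
  30 → stock rod 5  [load 130/160]
  20 → stock rod 5  [load 150/160]
  20 → stock rod 6 (new)  [load 20/160]
6 stock rods opened.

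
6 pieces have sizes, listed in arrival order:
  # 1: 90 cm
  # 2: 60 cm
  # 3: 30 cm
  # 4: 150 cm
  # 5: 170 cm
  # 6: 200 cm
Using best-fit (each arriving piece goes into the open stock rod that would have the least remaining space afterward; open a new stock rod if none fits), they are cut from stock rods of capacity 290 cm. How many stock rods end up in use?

4

  90 → stock rod 1 (new)  [load 90/290]
  60 → stock rod 1  [load 150/290]
  30 → stock rod 1  [load 180/290]
  150 → stock rod 2 (new)  [load 150/290]
  170 → stock rod 3 (new)  [load 170/290]
  200 → stock rod 4 (new)  [load 200/290]
4 stock rods opened.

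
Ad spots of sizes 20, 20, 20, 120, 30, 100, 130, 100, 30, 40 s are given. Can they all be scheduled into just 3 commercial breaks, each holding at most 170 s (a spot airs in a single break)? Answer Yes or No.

Total = 610 s; ⌈610/170⌉ = 4.
At least 4 commercial breaks are required, but only 3 are allowed.

No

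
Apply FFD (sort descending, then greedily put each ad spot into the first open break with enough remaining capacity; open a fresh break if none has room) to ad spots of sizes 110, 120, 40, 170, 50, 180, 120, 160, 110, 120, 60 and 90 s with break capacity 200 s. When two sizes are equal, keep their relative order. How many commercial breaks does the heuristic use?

Sorted descending: 180, 170, 160, 120, 120, 120, 110, 110, 90, 60, 50, 40.
  180 → break 1 (new)  [load 180/200]
  170 → break 2 (new)  [load 170/200]
  160 → break 3 (new)  [load 160/200]
  120 → break 4 (new)  [load 120/200]
  120 → break 5 (new)  [load 120/200]
  120 → break 6 (new)  [load 120/200]
  110 → break 7 (new)  [load 110/200]
  110 → break 8 (new)  [load 110/200]
  90 → break 7  [load 200/200]
  60 → break 4  [load 180/200]
  50 → break 5  [load 170/200]
  40 → break 3  [load 200/200]
8 commercial breaks opened.

8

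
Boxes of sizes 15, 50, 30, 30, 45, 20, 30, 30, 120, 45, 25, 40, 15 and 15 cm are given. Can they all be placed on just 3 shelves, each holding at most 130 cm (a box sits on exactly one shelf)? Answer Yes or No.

No

Total = 510 cm; ⌈510/130⌉ = 4.
At least 4 shelves are required, but only 3 are allowed.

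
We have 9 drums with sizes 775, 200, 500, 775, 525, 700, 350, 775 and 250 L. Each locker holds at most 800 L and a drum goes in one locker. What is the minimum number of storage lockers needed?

Total = 775 + 775 + 775 + 700 + 525 + 500 + 350 + 250 + 200 = 4850 L.
Lower bound: ⌈4850/800⌉ = 7 storage lockers.
A packing using 7 storage lockers:
  locker 1: 775 = 775
  locker 2: 775 = 775
  locker 3: 775 = 775
  locker 4: 700 = 700
  locker 5: 525 + 250 = 775
  locker 6: 500 + 200 = 700
  locker 7: 350 = 350
This matches the lower bound, so 7 is optimal.

7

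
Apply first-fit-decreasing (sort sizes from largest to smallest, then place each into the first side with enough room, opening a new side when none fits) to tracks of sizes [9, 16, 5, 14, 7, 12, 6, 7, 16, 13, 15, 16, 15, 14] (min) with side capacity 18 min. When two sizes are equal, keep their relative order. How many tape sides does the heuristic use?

Sorted descending: 16, 16, 16, 15, 15, 14, 14, 13, 12, 9, 7, 7, 6, 5.
  16 → side 1 (new)  [load 16/18]
  16 → side 2 (new)  [load 16/18]
  16 → side 3 (new)  [load 16/18]
  15 → side 4 (new)  [load 15/18]
  15 → side 5 (new)  [load 15/18]
  14 → side 6 (new)  [load 14/18]
  14 → side 7 (new)  [load 14/18]
  13 → side 8 (new)  [load 13/18]
  12 → side 9 (new)  [load 12/18]
  9 → side 10 (new)  [load 9/18]
  7 → side 10  [load 16/18]
  7 → side 11 (new)  [load 7/18]
  6 → side 9  [load 18/18]
  5 → side 8  [load 18/18]
11 tape sides opened.

11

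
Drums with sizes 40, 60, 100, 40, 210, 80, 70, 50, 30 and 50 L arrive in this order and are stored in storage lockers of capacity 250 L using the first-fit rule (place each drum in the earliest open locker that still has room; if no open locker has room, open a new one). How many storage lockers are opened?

3

  40 → locker 1 (new)  [load 40/250]
  60 → locker 1  [load 100/250]
  100 → locker 1  [load 200/250]
  40 → locker 1  [load 240/250]
  210 → locker 2 (new)  [load 210/250]
  80 → locker 3 (new)  [load 80/250]
  70 → locker 3  [load 150/250]
  50 → locker 3  [load 200/250]
  30 → locker 2  [load 240/250]
  50 → locker 3  [load 250/250]
3 storage lockers opened.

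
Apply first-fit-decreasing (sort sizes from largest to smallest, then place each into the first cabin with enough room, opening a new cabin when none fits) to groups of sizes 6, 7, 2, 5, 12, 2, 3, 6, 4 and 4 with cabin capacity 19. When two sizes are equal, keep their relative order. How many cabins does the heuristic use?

Sorted descending: 12, 7, 6, 6, 5, 4, 4, 3, 2, 2.
  12 → cabin 1 (new)  [load 12/19]
  7 → cabin 1  [load 19/19]
  6 → cabin 2 (new)  [load 6/19]
  6 → cabin 2  [load 12/19]
  5 → cabin 2  [load 17/19]
  4 → cabin 3 (new)  [load 4/19]
  4 → cabin 3  [load 8/19]
  3 → cabin 3  [load 11/19]
  2 → cabin 2  [load 19/19]
  2 → cabin 3  [load 13/19]
3 cabins opened.

3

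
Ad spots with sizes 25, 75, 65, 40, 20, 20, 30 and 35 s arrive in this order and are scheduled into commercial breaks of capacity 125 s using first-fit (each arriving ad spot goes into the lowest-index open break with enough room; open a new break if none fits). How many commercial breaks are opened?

3

  25 → break 1 (new)  [load 25/125]
  75 → break 1  [load 100/125]
  65 → break 2 (new)  [load 65/125]
  40 → break 2  [load 105/125]
  20 → break 1  [load 120/125]
  20 → break 2  [load 125/125]
  30 → break 3 (new)  [load 30/125]
  35 → break 3  [load 65/125]
3 commercial breaks opened.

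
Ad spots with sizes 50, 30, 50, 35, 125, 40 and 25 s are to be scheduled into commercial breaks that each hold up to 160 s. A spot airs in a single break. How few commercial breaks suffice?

Total = 125 + 50 + 50 + 40 + 35 + 30 + 25 = 355 s.
Lower bound: ⌈355/160⌉ = 3 commercial breaks.
A packing using 3 commercial breaks:
  break 1: 125 + 35 = 160
  break 2: 50 + 50 + 40 = 140
  break 3: 30 + 25 = 55
This matches the lower bound, so 3 is optimal.

3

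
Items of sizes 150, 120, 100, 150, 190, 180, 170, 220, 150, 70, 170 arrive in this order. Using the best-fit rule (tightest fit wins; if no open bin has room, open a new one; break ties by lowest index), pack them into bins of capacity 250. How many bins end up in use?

  150 → bin 1 (new)  [load 150/250]
  120 → bin 2 (new)  [load 120/250]
  100 → bin 1  [load 250/250]
  150 → bin 3 (new)  [load 150/250]
  190 → bin 4 (new)  [load 190/250]
  180 → bin 5 (new)  [load 180/250]
  170 → bin 6 (new)  [load 170/250]
  220 → bin 7 (new)  [load 220/250]
  150 → bin 8 (new)  [load 150/250]
  70 → bin 5  [load 250/250]
  170 → bin 9 (new)  [load 170/250]
9 bins opened.

9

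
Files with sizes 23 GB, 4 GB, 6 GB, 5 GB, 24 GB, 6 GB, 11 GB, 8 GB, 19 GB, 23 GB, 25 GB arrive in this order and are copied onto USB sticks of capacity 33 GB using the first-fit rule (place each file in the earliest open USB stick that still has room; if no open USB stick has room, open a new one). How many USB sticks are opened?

6

  23 → USB stick 1 (new)  [load 23/33]
  4 → USB stick 1  [load 27/33]
  6 → USB stick 1  [load 33/33]
  5 → USB stick 2 (new)  [load 5/33]
  24 → USB stick 2  [load 29/33]
  6 → USB stick 3 (new)  [load 6/33]
  11 → USB stick 3  [load 17/33]
  8 → USB stick 3  [load 25/33]
  19 → USB stick 4 (new)  [load 19/33]
  23 → USB stick 5 (new)  [load 23/33]
  25 → USB stick 6 (new)  [load 25/33]
6 USB sticks opened.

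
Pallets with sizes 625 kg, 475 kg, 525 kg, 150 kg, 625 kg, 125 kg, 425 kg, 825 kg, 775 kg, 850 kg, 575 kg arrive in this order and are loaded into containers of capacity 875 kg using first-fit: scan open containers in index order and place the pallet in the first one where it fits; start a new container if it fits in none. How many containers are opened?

9

  625 → container 1 (new)  [load 625/875]
  475 → container 2 (new)  [load 475/875]
  525 → container 3 (new)  [load 525/875]
  150 → container 1  [load 775/875]
  625 → container 4 (new)  [load 625/875]
  125 → container 2  [load 600/875]
  425 → container 5 (new)  [load 425/875]
  825 → container 6 (new)  [load 825/875]
  775 → container 7 (new)  [load 775/875]
  850 → container 8 (new)  [load 850/875]
  575 → container 9 (new)  [load 575/875]
9 containers opened.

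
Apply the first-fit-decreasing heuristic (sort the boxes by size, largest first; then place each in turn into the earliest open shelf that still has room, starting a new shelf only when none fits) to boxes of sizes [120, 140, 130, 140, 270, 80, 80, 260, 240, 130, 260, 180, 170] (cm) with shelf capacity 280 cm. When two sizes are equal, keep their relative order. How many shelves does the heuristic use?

Sorted descending: 270, 260, 260, 240, 180, 170, 140, 140, 130, 130, 120, 80, 80.
  270 → shelf 1 (new)  [load 270/280]
  260 → shelf 2 (new)  [load 260/280]
  260 → shelf 3 (new)  [load 260/280]
  240 → shelf 4 (new)  [load 240/280]
  180 → shelf 5 (new)  [load 180/280]
  170 → shelf 6 (new)  [load 170/280]
  140 → shelf 7 (new)  [load 140/280]
  140 → shelf 7  [load 280/280]
  130 → shelf 8 (new)  [load 130/280]
  130 → shelf 8  [load 260/280]
  120 → shelf 9 (new)  [load 120/280]
  80 → shelf 5  [load 260/280]
  80 → shelf 6  [load 250/280]
9 shelves opened.

9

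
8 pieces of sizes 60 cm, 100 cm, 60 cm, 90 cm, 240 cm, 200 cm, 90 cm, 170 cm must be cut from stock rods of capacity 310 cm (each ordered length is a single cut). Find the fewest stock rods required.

4

Total = 240 + 200 + 170 + 100 + 90 + 90 + 60 + 60 = 1010 cm.
Lower bound: ⌈1010/310⌉ = 4 stock rods.
A packing using 4 stock rods:
  stock rod 1: 240 + 60 = 300
  stock rod 2: 200 + 100 = 300
  stock rod 3: 170 + 90 = 260
  stock rod 4: 90 + 60 = 150
This matches the lower bound, so 4 is optimal.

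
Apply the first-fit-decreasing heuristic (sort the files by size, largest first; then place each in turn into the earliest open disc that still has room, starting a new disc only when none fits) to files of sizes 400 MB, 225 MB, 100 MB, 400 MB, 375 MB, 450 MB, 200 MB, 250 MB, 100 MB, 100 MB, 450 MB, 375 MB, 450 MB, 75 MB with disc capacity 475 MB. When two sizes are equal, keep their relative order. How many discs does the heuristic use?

Sorted descending: 450, 450, 450, 400, 400, 375, 375, 250, 225, 200, 100, 100, 100, 75.
  450 → disc 1 (new)  [load 450/475]
  450 → disc 2 (new)  [load 450/475]
  450 → disc 3 (new)  [load 450/475]
  400 → disc 4 (new)  [load 400/475]
  400 → disc 5 (new)  [load 400/475]
  375 → disc 6 (new)  [load 375/475]
  375 → disc 7 (new)  [load 375/475]
  250 → disc 8 (new)  [load 250/475]
  225 → disc 8  [load 475/475]
  200 → disc 9 (new)  [load 200/475]
  100 → disc 6  [load 475/475]
  100 → disc 7  [load 475/475]
  100 → disc 9  [load 300/475]
  75 → disc 4  [load 475/475]
9 discs opened.

9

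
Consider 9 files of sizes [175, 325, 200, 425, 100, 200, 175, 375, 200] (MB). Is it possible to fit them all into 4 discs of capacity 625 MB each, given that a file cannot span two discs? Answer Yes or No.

A valid assignment using 4 discs:
  disc 1: 425 + 200 = 625
  disc 2: 375 + 200 = 575
  disc 3: 325 + 200 + 100 = 625
  disc 4: 175 + 175 = 350
Every load is within 625 MB, so 4 discs suffice.

Yes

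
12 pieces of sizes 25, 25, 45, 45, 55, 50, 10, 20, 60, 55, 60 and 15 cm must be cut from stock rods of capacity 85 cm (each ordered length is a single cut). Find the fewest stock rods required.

7

Total = 60 + 60 + 55 + 55 + 50 + 45 + 45 + 25 + 25 + 20 + 15 + 10 = 465 cm.
Lower bound: ⌈465/85⌉ = 6 stock rods.
Also, 7 pieces each exceed 85/2 cm, and no two of those can share a stock rod, so at least 7 stock rods are needed.
A packing using 7 stock rods:
  stock rod 1: 60 + 25 = 85
  stock rod 2: 60 + 25 = 85
  stock rod 3: 55 + 20 + 10 = 85
  stock rod 4: 55 + 15 = 70
  stock rod 5: 50 = 50
  stock rod 6: 45 = 45
  stock rod 7: 45 = 45
This matches the lower bound, so 7 is optimal.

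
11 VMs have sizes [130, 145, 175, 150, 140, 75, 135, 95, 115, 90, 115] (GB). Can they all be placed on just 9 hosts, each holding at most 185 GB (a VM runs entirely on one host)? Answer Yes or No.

No

Total = 1365 GB; ⌈1365/185⌉ = 8.
9 VMs each exceed half the capacity and cannot share a host, forcing at least 9 hosts.
The bound of 9 does not rule out 9, but exhaustive search shows no assignment into 9 hosts of capacity 185 GB exists — the minimum is 10.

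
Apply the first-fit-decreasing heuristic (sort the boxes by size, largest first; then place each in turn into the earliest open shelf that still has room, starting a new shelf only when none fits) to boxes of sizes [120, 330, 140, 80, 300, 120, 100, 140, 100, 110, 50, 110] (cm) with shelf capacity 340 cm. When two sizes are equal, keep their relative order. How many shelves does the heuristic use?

Sorted descending: 330, 300, 140, 140, 120, 120, 110, 110, 100, 100, 80, 50.
  330 → shelf 1 (new)  [load 330/340]
  300 → shelf 2 (new)  [load 300/340]
  140 → shelf 3 (new)  [load 140/340]
  140 → shelf 3  [load 280/340]
  120 → shelf 4 (new)  [load 120/340]
  120 → shelf 4  [load 240/340]
  110 → shelf 5 (new)  [load 110/340]
  110 → shelf 5  [load 220/340]
  100 → shelf 4  [load 340/340]
  100 → shelf 5  [load 320/340]
  80 → shelf 6 (new)  [load 80/340]
  50 → shelf 3  [load 330/340]
6 shelves opened.

6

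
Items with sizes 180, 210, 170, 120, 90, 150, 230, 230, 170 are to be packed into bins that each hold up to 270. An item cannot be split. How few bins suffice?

7

Total = 230 + 230 + 210 + 180 + 170 + 170 + 150 + 120 + 90 = 1550.
Lower bound: ⌈1550/270⌉ = 6 bins.
Also, 7 items each exceed 135, and no two of those can share a bin, so at least 7 bins are needed.
A packing using 7 bins:
  bin 1: 230 = 230
  bin 2: 230 = 230
  bin 3: 210 = 210
  bin 4: 180 + 90 = 270
  bin 5: 170 = 170
  bin 6: 170 = 170
  bin 7: 150 + 120 = 270
This matches the lower bound, so 7 is optimal.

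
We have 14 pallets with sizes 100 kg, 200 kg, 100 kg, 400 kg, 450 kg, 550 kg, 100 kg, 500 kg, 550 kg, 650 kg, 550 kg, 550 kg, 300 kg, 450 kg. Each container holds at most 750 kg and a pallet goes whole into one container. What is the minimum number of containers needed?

Total = 650 + 550 + 550 + 550 + 550 + 500 + 450 + 450 + 400 + 300 + 200 + 100 + 100 + 100 = 5450 kg.
Lower bound: ⌈5450/750⌉ = 8 containers.
Also, 9 pallets each exceed 375 kg, and no two of those can share a container, so at least 9 containers are needed.
A packing using 9 containers:
  container 1: 650 + 100 = 750
  container 2: 550 + 200 = 750
  container 3: 550 + 100 + 100 = 750
  container 4: 550 = 550
  container 5: 550 = 550
  container 6: 500 = 500
  container 7: 450 + 300 = 750
  container 8: 450 = 450
  container 9: 400 = 400
This matches the lower bound, so 9 is optimal.

9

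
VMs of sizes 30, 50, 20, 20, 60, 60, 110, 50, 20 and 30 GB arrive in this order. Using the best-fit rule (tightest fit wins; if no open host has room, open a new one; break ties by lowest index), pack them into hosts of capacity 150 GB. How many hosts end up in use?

  30 → host 1 (new)  [load 30/150]
  50 → host 1  [load 80/150]
  20 → host 1  [load 100/150]
  20 → host 1  [load 120/150]
  60 → host 2 (new)  [load 60/150]
  60 → host 2  [load 120/150]
  110 → host 3 (new)  [load 110/150]
  50 → host 4 (new)  [load 50/150]
  20 → host 1  [load 140/150]
  30 → host 2  [load 150/150]
4 hosts opened.

4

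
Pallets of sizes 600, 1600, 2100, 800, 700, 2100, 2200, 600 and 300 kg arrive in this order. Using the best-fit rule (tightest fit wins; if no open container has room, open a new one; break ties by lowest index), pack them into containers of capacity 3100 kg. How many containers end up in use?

4

  600 → container 1 (new)  [load 600/3100]
  1600 → container 1  [load 2200/3100]
  2100 → container 2 (new)  [load 2100/3100]
  800 → container 1  [load 3000/3100]
  700 → container 2  [load 2800/3100]
  2100 → container 3 (new)  [load 2100/3100]
  2200 → container 4 (new)  [load 2200/3100]
  600 → container 4  [load 2800/3100]
  300 → container 2  [load 3100/3100]
4 containers opened.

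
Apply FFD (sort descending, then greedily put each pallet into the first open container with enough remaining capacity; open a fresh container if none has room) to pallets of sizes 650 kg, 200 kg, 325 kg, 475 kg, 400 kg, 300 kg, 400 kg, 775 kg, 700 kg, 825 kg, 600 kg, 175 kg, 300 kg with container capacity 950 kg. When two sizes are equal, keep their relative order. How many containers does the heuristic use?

7

Sorted descending: 825, 775, 700, 650, 600, 475, 400, 400, 325, 300, 300, 200, 175.
  825 → container 1 (new)  [load 825/950]
  775 → container 2 (new)  [load 775/950]
  700 → container 3 (new)  [load 700/950]
  650 → container 4 (new)  [load 650/950]
  600 → container 5 (new)  [load 600/950]
  475 → container 6 (new)  [load 475/950]
  400 → container 6  [load 875/950]
  400 → container 7 (new)  [load 400/950]
  325 → container 5  [load 925/950]
  300 → container 4  [load 950/950]
  300 → container 7  [load 700/950]
  200 → container 3  [load 900/950]
  175 → container 2  [load 950/950]
7 containers opened.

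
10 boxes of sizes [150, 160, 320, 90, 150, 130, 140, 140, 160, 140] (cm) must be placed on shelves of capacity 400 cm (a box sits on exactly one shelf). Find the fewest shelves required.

5

Total = 320 + 160 + 160 + 150 + 150 + 140 + 140 + 140 + 130 + 90 = 1580 cm.
Lower bound: ⌈1580/400⌉ = 4 shelves.
A packing using 5 shelves:
  shelf 1: 320 = 320
  shelf 2: 160 + 160 = 320
  shelf 3: 150 + 150 + 90 = 390
  shelf 4: 140 + 140 = 280
  shelf 5: 140 + 130 = 270
No arrangement into 4 shelves stays within capacity, so 5 is optimal.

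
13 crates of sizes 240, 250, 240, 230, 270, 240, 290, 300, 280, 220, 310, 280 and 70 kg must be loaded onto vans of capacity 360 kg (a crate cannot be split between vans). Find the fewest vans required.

Total = 310 + 300 + 290 + 280 + 280 + 270 + 250 + 240 + 240 + 240 + 230 + 220 + 70 = 3220 kg.
Lower bound: ⌈3220/360⌉ = 9 vans.
Also, 12 crates each exceed 180 kg, and no two of those can share a van, so at least 12 vans are needed.
A packing using 12 vans:
  van 1: 310 = 310
  van 2: 300 = 300
  van 3: 290 + 70 = 360
  van 4: 280 = 280
  van 5: 280 = 280
  van 6: 270 = 270
  van 7: 250 = 250
  van 8: 240 = 240
  van 9: 240 = 240
  van 10: 240 = 240
  van 11: 230 = 230
  van 12: 220 = 220
This matches the lower bound, so 12 is optimal.

12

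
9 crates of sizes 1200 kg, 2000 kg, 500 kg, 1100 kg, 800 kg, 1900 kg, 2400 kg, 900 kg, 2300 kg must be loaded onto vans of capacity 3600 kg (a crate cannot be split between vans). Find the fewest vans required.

4

Total = 2400 + 2300 + 2000 + 1900 + 1200 + 1100 + 900 + 800 + 500 = 13100 kg.
Lower bound: ⌈13100/3600⌉ = 4 vans.
A packing using 4 vans:
  van 1: 2400 + 1200 = 3600
  van 2: 2300 + 1100 = 3400
  van 3: 2000 + 900 + 500 = 3400
  van 4: 1900 + 800 = 2700
This matches the lower bound, so 4 is optimal.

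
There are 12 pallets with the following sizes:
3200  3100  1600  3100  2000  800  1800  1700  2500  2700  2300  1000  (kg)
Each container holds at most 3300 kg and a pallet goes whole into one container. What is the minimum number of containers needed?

9

Total = 3200 + 3100 + 3100 + 2700 + 2500 + 2300 + 2000 + 1800 + 1700 + 1600 + 1000 + 800 = 25800 kg.
Lower bound: ⌈25800/3300⌉ = 8 containers.
Also, 9 pallets each exceed 1650 kg, and no two of those can share a container, so at least 9 containers are needed.
A packing using 9 containers:
  container 1: 3200 = 3200
  container 2: 3100 = 3100
  container 3: 3100 = 3100
  container 4: 2700 = 2700
  container 5: 2500 + 800 = 3300
  container 6: 2300 + 1000 = 3300
  container 7: 2000 = 2000
  container 8: 1800 = 1800
  container 9: 1700 + 1600 = 3300
This matches the lower bound, so 9 is optimal.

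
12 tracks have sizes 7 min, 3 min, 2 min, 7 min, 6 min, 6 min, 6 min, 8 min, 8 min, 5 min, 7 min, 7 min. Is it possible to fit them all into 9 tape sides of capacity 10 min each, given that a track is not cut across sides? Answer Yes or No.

Total = 72 min; ⌈72/10⌉ = 8.
9 tracks each exceed half the capacity and cannot share a side, forcing at least 9 tape sides.
The bound of 9 does not rule out 9, but exhaustive search shows no assignment into 9 tape sides of capacity 10 min exists — the minimum is 10.

No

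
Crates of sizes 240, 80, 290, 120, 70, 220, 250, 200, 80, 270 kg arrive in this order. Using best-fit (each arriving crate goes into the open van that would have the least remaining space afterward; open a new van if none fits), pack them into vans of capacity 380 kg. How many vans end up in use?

6

  240 → van 1 (new)  [load 240/380]
  80 → van 1  [load 320/380]
  290 → van 2 (new)  [load 290/380]
  120 → van 3 (new)  [load 120/380]
  70 → van 2  [load 360/380]
  220 → van 3  [load 340/380]
  250 → van 4 (new)  [load 250/380]
  200 → van 5 (new)  [load 200/380]
  80 → van 4  [load 330/380]
  270 → van 6 (new)  [load 270/380]
6 vans opened.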